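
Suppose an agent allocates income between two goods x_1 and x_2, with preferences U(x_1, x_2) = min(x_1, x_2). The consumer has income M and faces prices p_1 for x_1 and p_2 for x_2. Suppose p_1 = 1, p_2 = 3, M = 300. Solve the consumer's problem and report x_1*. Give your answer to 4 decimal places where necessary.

With perfect complements, no substitution: consume in ratio x_1:x_2 = 1:1.
Budget: p_1·x_1 + p_2·x_1 = M, so (p_1 + p_2)·x_1 = M.
Demand: x_1*(p_1,p_2,M) = M/(p_1 + p_2), x_2* = M/(p_1 + p_2).
Here 1 + 3 = 4, giving x_1* = 75.

x_1* = 75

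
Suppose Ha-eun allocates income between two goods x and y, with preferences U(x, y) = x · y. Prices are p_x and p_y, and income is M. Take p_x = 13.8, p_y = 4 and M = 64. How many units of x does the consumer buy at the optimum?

x* = 2.3188

The MRS is y/x. Set MRS = p_x/p_y.
Rearranging, p_y·y = p_x·x. Substituting into the budget gives p_x·x·(1 + 1) = M.
Demand: x*(p_x,p_y,M) = 0.5·M/p_x and y* = 0.5·M/p_y.
At p_x=13.8, p_y=4, M=64: x* = 0.5·64/13.8 = 2.3188.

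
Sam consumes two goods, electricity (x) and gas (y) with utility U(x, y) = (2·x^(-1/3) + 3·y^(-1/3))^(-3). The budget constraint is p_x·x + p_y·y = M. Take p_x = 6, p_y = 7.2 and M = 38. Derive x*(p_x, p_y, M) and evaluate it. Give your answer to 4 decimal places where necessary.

MRS = MU_x/MU_y = (2/3)·(y/x)^(4/3). Set equal to p_x/p_y.
Hence y/x = ((3/2)·p_x/p_y)^(1/(4/3)), i.e. raised to the 0.75 power.
Substitute y = (y/x)·x into the budget: x* = M/(p_x + p_y·(y/x)).
Numerically y/x = 1.182177, so x* = 38/(6 + 7.2·1.182177) = 2.6186.

x* = 2.6186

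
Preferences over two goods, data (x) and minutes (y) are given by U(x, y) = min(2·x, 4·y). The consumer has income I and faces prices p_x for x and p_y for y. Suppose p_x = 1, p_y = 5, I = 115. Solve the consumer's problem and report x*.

x* = 32.8571

With perfect complements, no substitution: consume in ratio x:y = 4:2.
Budget: p_x·x + p_y·(1/2)·x = I, so (4·p_x + 2·p_y)·x = 4·I.
Demand: x*(p_x,p_y,I) = 4·I/(4·p_x + 2·p_y), y* = 2·I/(4·p_x + 2·p_y).
Here 4·1 + 2·5 = 14, giving x* = 32.8571.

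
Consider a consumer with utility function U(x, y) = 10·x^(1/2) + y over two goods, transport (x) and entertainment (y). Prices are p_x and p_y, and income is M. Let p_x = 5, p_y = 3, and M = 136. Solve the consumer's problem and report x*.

x* = 9

Set MRS = p_x/p_y: 5·x^(−1/2) = p_x/p_y.
Thus x* = (5·p_y/p_x)² — independent of M — with the rest of income spent on y.
Plugging in: x* = (5·3/5)² = 9.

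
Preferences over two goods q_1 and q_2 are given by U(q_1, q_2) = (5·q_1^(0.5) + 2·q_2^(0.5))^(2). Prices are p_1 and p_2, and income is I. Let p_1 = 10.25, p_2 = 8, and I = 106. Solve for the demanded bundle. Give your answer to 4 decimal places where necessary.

q_1* = 8.5821, q_2* = 2.2541

With the ratio pinned down, the budget gives q_1* = I/(p_1 + p_2·(q_2/q_1)) and q_2* = (q_2/q_1)·q_1*.
Numerically q_2/q_1 = 0.262656, so q_1* = 106/(10.25 + 8·0.262656) = 8.5821 and q_2* = 0.262656·8.5821 = 2.2541.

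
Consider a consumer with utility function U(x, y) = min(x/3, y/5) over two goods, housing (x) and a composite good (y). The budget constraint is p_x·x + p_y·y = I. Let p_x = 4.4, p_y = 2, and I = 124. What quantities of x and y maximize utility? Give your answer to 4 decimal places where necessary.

Leontief preferences: the optimum is at the kink where x/3 = y/5, i.e. y = (5/3)·x.
Budget: p_x·x + p_y·(5/3)·x = I, so (3·p_x + 5·p_y)·x = 3·I.
Demand: x*(p_x,p_y,I) = 3·I/(3·p_x + 5·p_y), y* = 5·I/(3·p_x + 5·p_y).
Here 3·4.4 + 5·2 = 23.2, giving x* = 16.0345 and y* = 26.7241.

x* = 16.0345, y* = 26.7241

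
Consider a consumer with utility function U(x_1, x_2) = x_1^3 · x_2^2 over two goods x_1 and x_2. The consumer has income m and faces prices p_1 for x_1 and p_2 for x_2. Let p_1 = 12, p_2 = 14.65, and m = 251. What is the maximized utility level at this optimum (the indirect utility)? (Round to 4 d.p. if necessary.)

MU_x_1/MU_x_2 = (3·x_2)/(2·x_1); tangency sets this equal to p_1/p_2.
Rearranging, p_2·x_2 = (2/3)·p_1·x_1. Substituting into the budget gives p_1·x_1·(1 + (2/3)) = m.
Demand: x_1*(p_1,p_2,m) = 0.6·m/p_1 and x_2* = 0.4·m/p_2.
At p_1=12, p_2=14.65, m=251: x_1* = 0.6·251/12 = 12.55, x_2* = 6.8532.
Utility at the optimum: U(12.55, 6.8532) = 92837.4822.

V = 92837.4822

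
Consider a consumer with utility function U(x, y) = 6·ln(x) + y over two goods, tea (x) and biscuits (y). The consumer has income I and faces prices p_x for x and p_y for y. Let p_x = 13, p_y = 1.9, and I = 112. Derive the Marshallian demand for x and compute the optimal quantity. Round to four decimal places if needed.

MU_x = 6/x, MU_y = 1. Tangency: 6/x = p_x/p_y.
So x*(p_x,p_y) = 6·p_y/p_x, independent of income; and y* = (I − 6·p_y)/p_y.
At the given prices: x* = 6·1.9/13 = 0.8769.

x* = 0.8769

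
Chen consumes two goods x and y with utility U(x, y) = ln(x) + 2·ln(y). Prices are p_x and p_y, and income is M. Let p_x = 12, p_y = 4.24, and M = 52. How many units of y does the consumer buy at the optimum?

y* = 8.1761

The MRS is (1/2)·y/x. Set MRS = p_x/p_y.
So p_y·y = 2·p_x·x; combined with the budget, a share 1/3 of income goes to x.
Demand: x*(p_x,p_y,M) = 1/3·M/p_x and y* = 2/3·M/p_y.
At p_x=12, p_y=4.24, M=52: y* = 2/3·52/4.24 = 8.1761.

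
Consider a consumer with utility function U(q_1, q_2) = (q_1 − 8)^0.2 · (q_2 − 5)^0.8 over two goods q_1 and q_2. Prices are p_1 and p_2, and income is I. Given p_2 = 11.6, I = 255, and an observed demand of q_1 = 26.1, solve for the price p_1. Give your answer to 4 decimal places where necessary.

This is Cobb-Douglas in (q_1−8, q_2−5): tangency gives 0.2·p_2·(q_2−5) = 0.8·p_1·(q_1−8).
After buying the subsistence bundle (8, 5), a share 0.2 of the remaining income goes to q_1: q_1* = 8 + 0.2·(I − 8p_1 − 5p_2)/p_1.
Set q_1* = 26.1 in the demand function and solve for p_1: p_1 = 2.

p_1 = 2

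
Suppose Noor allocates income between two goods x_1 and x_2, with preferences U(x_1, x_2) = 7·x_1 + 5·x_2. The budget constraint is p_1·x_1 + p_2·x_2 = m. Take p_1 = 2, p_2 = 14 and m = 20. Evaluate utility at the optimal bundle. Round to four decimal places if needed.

Numerically: x_1* = 10, x_2* = 0.
Utility at the optimum: U(10, 0) = 70.

V = 70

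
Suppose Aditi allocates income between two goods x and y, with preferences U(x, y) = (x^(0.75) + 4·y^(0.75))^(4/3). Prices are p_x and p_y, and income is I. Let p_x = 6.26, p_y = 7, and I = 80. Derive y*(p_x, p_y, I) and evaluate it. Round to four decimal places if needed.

y* = 11.3665

MRS = MU_x/MU_y = (1/4)·(y/x)^(0.25). Set equal to p_x/p_y.
Solve for the ratio: y/x = [4·p_x/p_y]^(4).
With the ratio pinned down, the budget gives x* = I/(p_x + p_y·(y/x)) and y* = (y/x)·x*.
Numerically y/x = 163.736363, so x* = 80/(6.26 + 7·163.736363) = 0.0694 and y* = 163.736363·0.0694 = 11.3665.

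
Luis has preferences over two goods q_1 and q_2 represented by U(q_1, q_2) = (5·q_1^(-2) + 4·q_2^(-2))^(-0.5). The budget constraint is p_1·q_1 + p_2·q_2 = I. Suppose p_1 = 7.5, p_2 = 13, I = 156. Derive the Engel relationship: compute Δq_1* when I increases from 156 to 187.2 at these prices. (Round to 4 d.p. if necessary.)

Δq_1* = 1.7781

From the CES first-order condition, (5/4)·(q_2/q_1)^(3) = p_1/p_2.
Solve for the ratio: q_2/q_1 = [(4/5)·p_1/p_2]^(1/3).
With the ratio pinned down, the budget gives q_1* = I/(p_1 + p_2·(q_2/q_1)) and q_2* = (q_2/q_1)·q_1*.
Numerically q_2/q_1 = 0.772804, so q_1* = 156/(7.5 + 13·0.772804) = 8.8907.
At I' = 187.2: q_1* = 10.6688. Change: 10.6688 − 8.8907 = 1.7781.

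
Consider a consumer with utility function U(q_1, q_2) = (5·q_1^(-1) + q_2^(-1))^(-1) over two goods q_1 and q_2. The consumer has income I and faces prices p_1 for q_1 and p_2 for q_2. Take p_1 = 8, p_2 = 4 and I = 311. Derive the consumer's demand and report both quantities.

Numerically q_2/q_1 = 0.632456, so q_1* = 311/(8 + 4·0.632456) = 29.5352 and q_2* = 0.632456·29.5352 = 18.6797.

q_1* = 29.5352, q_2* = 18.6797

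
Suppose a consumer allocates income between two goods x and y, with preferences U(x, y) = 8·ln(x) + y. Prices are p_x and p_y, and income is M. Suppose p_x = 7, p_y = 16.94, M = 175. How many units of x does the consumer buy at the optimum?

So x*(p_x,p_y) = 8·p_y/p_x, independent of income; and y* = (M − 8·p_y)/p_y.
At the given prices: x* = 8·16.94/7 = 19.36.

x* = 19.36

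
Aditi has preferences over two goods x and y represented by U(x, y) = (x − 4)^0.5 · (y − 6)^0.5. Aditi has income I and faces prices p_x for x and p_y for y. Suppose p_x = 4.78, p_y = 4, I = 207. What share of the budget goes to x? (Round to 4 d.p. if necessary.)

share on x = 0.4882

This is Cobb-Douglas in (x−4, y−6): tangency gives 0.5·p_y·(y−6) = 0.5·p_x·(x−4).
Substituting into the budget: x* = 4 + 0.5·(I − 4·p_x − 6·p_y)/p_x, and y* = 6 + 0.5·(…)/p_y.
Discretionary income = 207 − 4·4.78 − 6·4 = 163.88; x* = 4 + 0.5·163.88/4.78 = 21.1423; y* = 6 + 0.5·163.88/4 = 26.485.
Expenditure on x: 4.78·21.1423 = 101.06; share = 0.4882.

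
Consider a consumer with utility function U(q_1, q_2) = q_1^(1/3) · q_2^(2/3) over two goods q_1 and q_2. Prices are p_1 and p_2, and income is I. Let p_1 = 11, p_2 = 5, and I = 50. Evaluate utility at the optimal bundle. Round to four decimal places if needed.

MU_q_1/MU_q_2 = (1/3·q_2)/(2/3·q_1); tangency sets this equal to p_1/p_2.
So 1/3·p_2·q_2 = 2/3·p_1·q_1; combined with the budget, a share 1/3 of income goes to q_1.
Demand: q_1*(p_1,p_2,I) = 1/3·I/p_1 and q_2* = 2/3·I/p_2.
At p_1=11, p_2=5, I=50: q_1* = 1/3·50/11 = 1.5152, q_2* = 6.6667.
Utility at the optimum: U(1.5152, 6.6667) = 4.0684.

V = 4.0684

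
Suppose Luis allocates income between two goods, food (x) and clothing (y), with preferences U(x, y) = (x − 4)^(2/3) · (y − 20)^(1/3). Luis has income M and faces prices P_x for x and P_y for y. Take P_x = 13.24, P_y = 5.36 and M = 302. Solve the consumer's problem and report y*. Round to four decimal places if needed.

MRS = 2·(y−20)/(x−4). Tangency with P_x/P_y gives y−20 = (1/2)·(P_x/P_y)·(x−4).
After buying the subsistence bundle (4, 20), a share 2/3 of the remaining income goes to x: x* = 4 + 2/3·(M − 4P_x − 20P_y)/P_x.
Discretionary income = 302 − 4·13.24 − 20·5.36 = 141.84; y* = 20 + 1/3·141.84/5.36 = 28.8209.

y* = 28.8209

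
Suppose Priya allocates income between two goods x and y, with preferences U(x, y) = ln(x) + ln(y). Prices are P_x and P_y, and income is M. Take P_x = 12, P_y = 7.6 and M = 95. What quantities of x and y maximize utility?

Demand: x*(P_x,P_y,M) = 0.5·M/P_x and y* = 0.5·M/P_y.
At P_x=12, P_y=7.6, M=95: x* = 0.5·95/12 = 3.9583, y* = 6.25.

x* = 3.9583, y* = 6.25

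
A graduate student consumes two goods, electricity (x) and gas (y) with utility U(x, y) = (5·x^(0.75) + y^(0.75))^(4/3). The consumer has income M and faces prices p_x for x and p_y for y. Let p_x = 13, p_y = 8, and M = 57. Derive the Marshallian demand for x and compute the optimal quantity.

x* = 4.3547

MRS = MU_x/MU_y = 5·(y/x)^(0.25). Set equal to p_x/p_y.
Hence y/x = ((1/5)·p_x/p_y)^(1/(0.25)), i.e. raised to the 4 power.
Substitute y = (y/x)·x into the budget: x* = M/(p_x + p_y·(y/x)).
Numerically y/x = 0.011157, so x* = 57/(13 + 8·0.011157) = 4.3547.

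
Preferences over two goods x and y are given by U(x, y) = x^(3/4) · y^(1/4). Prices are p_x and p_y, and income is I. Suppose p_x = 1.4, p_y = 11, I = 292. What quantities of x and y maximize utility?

x* = 156.4286, y* = 6.6364

At p_x=1.4, p_y=11, I=292: x* = 0.75·292/1.4 = 156.4286, y* = 6.6364.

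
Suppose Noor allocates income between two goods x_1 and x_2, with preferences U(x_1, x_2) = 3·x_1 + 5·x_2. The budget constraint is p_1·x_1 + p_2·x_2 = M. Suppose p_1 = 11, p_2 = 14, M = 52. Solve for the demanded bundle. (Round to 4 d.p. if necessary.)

Linear utility — the consumer picks whichever good has higher MU/price: 3/11 = 0.2727 vs 5/14 = 0.3571.
x_2 gives more utility per dollar, so spend all income on x_2: x_2* = M/p_2, x_1* = 0.
Numerically: x_1* = 0, x_2* = 3.7143.

x_1* = 0, x_2* = 3.7143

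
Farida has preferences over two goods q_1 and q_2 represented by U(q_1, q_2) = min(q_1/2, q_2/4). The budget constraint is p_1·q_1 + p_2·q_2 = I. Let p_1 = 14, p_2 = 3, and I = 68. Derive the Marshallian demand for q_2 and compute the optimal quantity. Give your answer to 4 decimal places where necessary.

q_2* = 6.8

With perfect complements, no substitution: consume in ratio q_1:q_2 = 2:4.
Budget: p_1·q_1 + p_2·2·q_1 = I, so (2·p_1 + 4·p_2)·q_1 = 2·I.
Demand: q_1*(p_1,p_2,I) = 2·I/(2·p_1 + 4·p_2), q_2* = 4·I/(2·p_1 + 4·p_2).
Here 2·14 + 4·3 = 40, giving q_2* = 6.8.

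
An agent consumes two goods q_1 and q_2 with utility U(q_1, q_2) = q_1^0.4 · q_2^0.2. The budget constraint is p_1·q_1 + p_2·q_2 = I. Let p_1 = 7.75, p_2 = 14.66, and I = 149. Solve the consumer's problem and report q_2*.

Demand: q_1*(p_1,p_2,I) = 2/3·I/p_1 and q_2* = 1/3·I/p_2.
At p_1=7.75, p_2=14.66, I=149: q_2* = 1/3·149/14.66 = 3.3879.

q_2* = 3.3879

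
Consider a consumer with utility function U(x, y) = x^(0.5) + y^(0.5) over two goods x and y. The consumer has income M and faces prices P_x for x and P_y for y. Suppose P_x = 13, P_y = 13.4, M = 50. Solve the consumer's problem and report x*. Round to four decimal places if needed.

From the CES first-order condition, (y/x)^(0.5) = P_x/P_y.
Solve for the ratio: y/x = [P_x/P_y]^(2).
With the ratio pinned down, the budget gives x* = M/(P_x + P_y·(y/x)) and y* = (y/x)·x*.
Numerically y/x = 0.94119, so x* = 50/(13 + 13.4·0.94119) = 1.9522.

x* = 1.9522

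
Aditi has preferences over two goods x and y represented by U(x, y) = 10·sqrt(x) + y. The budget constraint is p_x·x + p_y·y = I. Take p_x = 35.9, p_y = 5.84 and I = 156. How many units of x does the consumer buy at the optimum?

Set MRS = p_x/p_y: 5·x^(−1/2) = p_x/p_y.
Solve: √x = 5·p_y/p_x, so x*(p_x,p_y) = (5·p_y/p_x)², and y* = (I − p_x·x*)/p_y.
Plugging in: x* = (5·5.84/35.9)² = 0.6616.

x* = 0.6616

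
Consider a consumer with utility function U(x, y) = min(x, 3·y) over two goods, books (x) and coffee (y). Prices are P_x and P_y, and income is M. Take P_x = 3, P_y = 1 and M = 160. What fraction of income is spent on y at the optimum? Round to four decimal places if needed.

With perfect complements, no substitution: consume in ratio x:y = 3:1.
Budget: P_x·x + P_y·(1/3)·x = M, so (3·P_x + P_y)·x = 3·M.
Demand: x*(P_x,P_y,M) = 3·M/(3·P_x + P_y), y* = M/(3·P_x + P_y).
Here 3·3 + 1 = 10, giving x* = 48 and y* = 16.
Expenditure on y: 1·16 = 16; share = 0.1.

share on y = 0.1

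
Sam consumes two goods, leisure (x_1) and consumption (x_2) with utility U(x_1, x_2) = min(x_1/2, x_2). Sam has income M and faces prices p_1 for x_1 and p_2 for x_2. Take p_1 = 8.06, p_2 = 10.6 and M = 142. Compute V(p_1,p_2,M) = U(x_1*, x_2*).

V = 5.3144

With perfect complements, no substitution: consume in ratio x_1:x_2 = 2:1.
Budget: p_1·x_1 + p_2·(1/2)·x_1 = M, so (2·p_1 + p_2)·x_1 = 2·M.
Demand: x_1*(p_1,p_2,M) = 2·M/(2·p_1 + p_2), x_2* = M/(2·p_1 + p_2).
Here 2·8.06 + 10.6 = 26.72, giving x_1* = 10.6287 and x_2* = 5.3144.
Utility at the optimum: U(10.6287, 5.3144) = 5.3144.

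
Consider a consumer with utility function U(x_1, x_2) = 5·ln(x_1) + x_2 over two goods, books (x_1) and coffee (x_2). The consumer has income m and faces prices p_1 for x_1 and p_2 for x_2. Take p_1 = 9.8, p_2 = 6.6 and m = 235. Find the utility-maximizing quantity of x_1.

x_1* = 3.3673

So x_1*(p_1,p_2) = 5·p_2/p_1, independent of income; and x_2* = (m − 5·p_2)/p_2.
At the given prices: x_1* = 5·6.6/9.8 = 3.3673.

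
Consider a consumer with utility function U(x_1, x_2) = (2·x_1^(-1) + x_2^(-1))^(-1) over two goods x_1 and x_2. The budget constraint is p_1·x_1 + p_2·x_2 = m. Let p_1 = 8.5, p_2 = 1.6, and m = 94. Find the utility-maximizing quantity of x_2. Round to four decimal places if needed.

x_2* = 13.7924

MRS = MU_x_1/MU_x_2 = 2·(x_2/x_1)^(2). Set equal to p_1/p_2.
Hence x_2/x_1 = ((1/2)·p_1/p_2)^(1/(2)), i.e. raised to the 0.5 power.
Substitute x_2 = (x_2/x_1)·x_1 into the budget: x_1* = m/(p_1 + p_2·(x_2/x_1)).
Numerically x_2/x_1 = 1.629801, so x_1* = 94/(8.5 + 1.6·1.629801) = 8.4626 and x_2* = 1.629801·8.4626 = 13.7924.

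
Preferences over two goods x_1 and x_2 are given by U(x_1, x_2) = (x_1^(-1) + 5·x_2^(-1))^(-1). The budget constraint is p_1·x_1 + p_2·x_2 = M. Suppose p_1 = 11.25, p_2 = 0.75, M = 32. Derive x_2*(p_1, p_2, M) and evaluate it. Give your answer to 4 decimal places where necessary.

Substitute x_2 = (x_2/x_1)·x_1 into the budget: x_1* = M/(p_1 + p_2·(x_2/x_1)).
Numerically x_2/x_1 = 8.660254, so x_1* = 32/(11.25 + 0.75·8.660254) = 1.8033 and x_2* = 8.660254·1.8033 = 15.6171.

x_2* = 15.6171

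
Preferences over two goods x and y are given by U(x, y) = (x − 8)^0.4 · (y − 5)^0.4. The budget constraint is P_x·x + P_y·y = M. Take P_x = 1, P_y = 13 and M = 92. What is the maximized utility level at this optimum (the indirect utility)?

MRS = (y−5)/(x−8). Tangency with P_x/P_y gives y−5 = (P_x/P_y)·(x−8).
Substituting into the budget: x* = 8 + 0.5·(M − 8·P_x − 5·P_y)/P_x, and y* = 5 + 0.5·(…)/P_y.
Discretionary income = 92 − 8·1 − 5·13 = 19; x* = 8 + 0.5·19/1 = 17.5; y* = 5 + 0.5·19/13 = 5.7308.
Utility at the optimum: U(17.5, 5.7308) = 2.1707.

V = 2.1707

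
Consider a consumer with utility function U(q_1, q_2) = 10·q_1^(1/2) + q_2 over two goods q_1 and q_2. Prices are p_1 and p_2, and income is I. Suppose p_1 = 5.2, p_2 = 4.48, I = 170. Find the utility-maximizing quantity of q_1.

MU_q_1 = 5/√q_1, MU_q_2 = 1. Tangency: 5/√q_1 = p_1/p_2.
Thus q_1* = (5·p_2/p_1)² — independent of I — with the rest of income spent on q_2.
Plugging in: q_1* = (5·4.48/5.2)² = 18.5562.

q_1* = 18.5562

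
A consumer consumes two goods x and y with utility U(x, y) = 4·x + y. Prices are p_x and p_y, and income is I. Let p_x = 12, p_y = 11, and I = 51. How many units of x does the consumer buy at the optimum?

x gives more utility per dollar, so spend all income on x: x* = I/p_x, y* = 0.
Numerically: x* = 4.25, y* = 0.

x* = 4.25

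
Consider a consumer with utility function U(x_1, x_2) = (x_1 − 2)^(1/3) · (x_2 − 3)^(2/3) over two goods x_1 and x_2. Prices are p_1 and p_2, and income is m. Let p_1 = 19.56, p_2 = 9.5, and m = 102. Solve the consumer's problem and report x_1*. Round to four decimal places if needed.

x_1* = 2.5859

Let x_1' = x_1−2, x_2' = x_2−3. MRS = (1/2)·x_2'/x_1' = p_1/p_2.
Substituting into the budget: x_1* = 2 + 1/3·(m − 2·p_1 − 3·p_2)/p_1, and x_2* = 3 + 2/3·(…)/p_2.
Discretionary income = 102 − 2·19.56 − 3·9.5 = 34.38; x_1* = 2 + 1/3·34.38/19.56 = 2.5859.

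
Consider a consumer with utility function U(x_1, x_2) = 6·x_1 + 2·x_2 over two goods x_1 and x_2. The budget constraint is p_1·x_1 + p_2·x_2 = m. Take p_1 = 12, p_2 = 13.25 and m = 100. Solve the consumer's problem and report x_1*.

x_1 gives more utility per dollar, so spend all income on x_1: x_1* = m/p_1, x_2* = 0.
Numerically: x_1* = 8.3333, x_2* = 0.

x_1* = 8.3333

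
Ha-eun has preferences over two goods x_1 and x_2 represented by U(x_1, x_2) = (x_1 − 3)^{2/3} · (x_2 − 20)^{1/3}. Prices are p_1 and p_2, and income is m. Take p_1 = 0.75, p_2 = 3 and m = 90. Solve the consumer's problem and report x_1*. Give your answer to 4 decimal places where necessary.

x_1* = 27.6667

After buying the subsistence bundle (3, 20), a share 2/3 of the remaining income goes to x_1: x_1* = 3 + 2/3·(m − 3p_1 − 20p_2)/p_1.
Discretionary income = 90 − 3·0.75 − 20·3 = 27.75; x_1* = 3 + 2/3·27.75/0.75 = 27.6667.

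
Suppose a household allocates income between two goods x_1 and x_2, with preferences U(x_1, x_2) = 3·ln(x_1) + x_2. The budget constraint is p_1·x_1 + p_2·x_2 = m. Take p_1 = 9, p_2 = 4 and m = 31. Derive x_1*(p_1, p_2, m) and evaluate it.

So x_1*(p_1,p_2) = 3·p_2/p_1, independent of income; and x_2* = (m − 3·p_2)/p_2.
At the given prices: x_1* = 3·4/9 = 1.3333.

x_1* = 1.3333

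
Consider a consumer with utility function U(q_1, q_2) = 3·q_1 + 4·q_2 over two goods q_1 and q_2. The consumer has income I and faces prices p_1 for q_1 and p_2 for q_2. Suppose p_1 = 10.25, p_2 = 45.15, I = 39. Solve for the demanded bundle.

q_1* = 3.8049, q_2* = 0

Perfect substitutes: compare marginal utility per dollar. 3/p_1 vs 4/p_2 → 0.2927 vs 0.0886.
q_1 gives more utility per dollar, so spend all income on q_1: q_1* = I/p_1, q_2* = 0.
Numerically: q_1* = 3.8049, q_2* = 0.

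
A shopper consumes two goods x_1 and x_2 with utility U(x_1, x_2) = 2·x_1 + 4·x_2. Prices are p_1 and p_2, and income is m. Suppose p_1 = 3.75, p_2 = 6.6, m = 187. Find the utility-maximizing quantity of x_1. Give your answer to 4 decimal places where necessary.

x_1* = 0

x_2 gives more utility per dollar, so spend all income on x_2: x_2* = m/p_2, x_1* = 0.
Numerically: x_1* = 0, x_2* = 28.3333.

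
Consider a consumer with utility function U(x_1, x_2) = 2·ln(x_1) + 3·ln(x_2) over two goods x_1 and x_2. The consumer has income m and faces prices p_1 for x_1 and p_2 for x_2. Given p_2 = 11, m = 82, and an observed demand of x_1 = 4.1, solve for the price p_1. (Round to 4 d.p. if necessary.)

The MRS is (2/3)·x_2/x_1. Set MRS = p_1/p_2.
Rearranging, p_2·x_2 = (3/2)·p_1·x_1. Substituting into the budget gives p_1·x_1·(1 + (3/2)) = m.
Demand: x_1*(p_1,p_2,m) = 0.4·m/p_1 and x_2* = 0.6·m/p_2.
Set x_1* = 4.1 in the demand function and solve for p_1: p_1 = 8.

p_1 = 8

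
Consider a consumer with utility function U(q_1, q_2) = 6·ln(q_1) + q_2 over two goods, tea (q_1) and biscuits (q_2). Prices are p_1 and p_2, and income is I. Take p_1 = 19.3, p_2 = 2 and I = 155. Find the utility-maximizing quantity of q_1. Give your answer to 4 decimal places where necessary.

Set MRS = p_1/p_2: (6/q_1)/1 = p_1/p_2.
So q_1*(p_1,p_2) = 6·p_2/p_1, independent of income; and q_2* = (I − 6·p_2)/p_2.
At the given prices: q_1* = 6·2/19.3 = 0.6218.

q_1* = 0.6218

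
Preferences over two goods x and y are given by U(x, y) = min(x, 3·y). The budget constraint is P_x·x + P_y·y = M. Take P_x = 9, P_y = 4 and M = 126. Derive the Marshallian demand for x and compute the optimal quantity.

Leontief preferences: the optimum is at the kink where x/3 = y/1, i.e. y = (1/3)·x.
Budget: P_x·x + P_y·(1/3)·x = M, so (3·P_x + P_y)·x = 3·M.
Demand: x*(P_x,P_y,M) = 3·M/(3·P_x + P_y), y* = M/(3·P_x + P_y).
Here 3·9 + 4 = 31, giving x* = 12.1935.

x* = 12.1935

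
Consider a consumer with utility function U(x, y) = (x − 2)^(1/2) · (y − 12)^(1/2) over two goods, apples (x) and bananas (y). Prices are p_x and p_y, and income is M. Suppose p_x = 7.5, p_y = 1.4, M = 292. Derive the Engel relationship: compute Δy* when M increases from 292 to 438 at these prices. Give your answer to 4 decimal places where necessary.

Δy* = 52.1429

Let x' = x−2, y' = y−12. MRS = y'/x' = p_x/p_y.
Substituting into the budget: x* = 2 + 0.5·(M − 2·p_x − 12·p_y)/p_x, and y* = 12 + 0.5·(…)/p_y.
Discretionary income = 292 − 2·7.5 − 12·1.4 = 260.2; y* = 12 + 0.5·260.2/1.4 = 104.9286.
At M' = 438: y* = 157.0714. Change: 157.0714 − 104.9286 = 52.1429.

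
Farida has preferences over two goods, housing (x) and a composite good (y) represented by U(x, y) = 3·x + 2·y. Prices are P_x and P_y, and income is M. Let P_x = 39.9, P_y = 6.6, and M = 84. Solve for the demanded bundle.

Perfect substitutes: compare marginal utility per dollar. 3/P_x vs 2/P_y → 0.0752 vs 0.303.
y gives more utility per dollar, so spend all income on y: y* = M/P_y, x* = 0.
Numerically: x* = 0, y* = 12.7273.

x* = 0, y* = 12.7273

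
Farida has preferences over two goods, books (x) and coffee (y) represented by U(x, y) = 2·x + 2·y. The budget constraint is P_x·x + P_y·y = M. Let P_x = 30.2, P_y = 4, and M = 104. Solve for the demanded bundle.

x* = 0, y* = 26

Perfect substitutes: compare marginal utility per dollar. 2/P_x vs 2/P_y → 0.0662 vs 0.5.
y gives more utility per dollar, so spend all income on y: y* = M/P_y, x* = 0.
Numerically: x* = 0, y* = 26.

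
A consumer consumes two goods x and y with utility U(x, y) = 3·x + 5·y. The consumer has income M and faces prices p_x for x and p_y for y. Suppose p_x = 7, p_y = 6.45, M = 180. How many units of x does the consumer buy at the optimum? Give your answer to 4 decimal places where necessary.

Perfect substitutes: compare marginal utility per dollar. 3/p_x vs 5/p_y → 0.4286 vs 0.7752.
y gives more utility per dollar, so spend all income on y: y* = M/p_y, x* = 0.
Numerically: x* = 0, y* = 27.907.

x* = 0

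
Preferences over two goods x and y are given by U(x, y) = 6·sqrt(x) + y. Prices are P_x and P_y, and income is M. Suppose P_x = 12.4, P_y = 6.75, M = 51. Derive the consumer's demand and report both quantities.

x* = 2.6669, y* = 2.6564

Plugging in: x* = (3·6.75/12.4)² = 2.6669, y* = 2.6564.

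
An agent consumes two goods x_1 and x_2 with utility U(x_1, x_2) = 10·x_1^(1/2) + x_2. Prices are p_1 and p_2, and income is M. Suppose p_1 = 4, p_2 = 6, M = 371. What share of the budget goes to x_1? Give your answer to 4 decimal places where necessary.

Utility is quasi-linear in x_2; the FOC for x_1 is 5/√x_1 = p_1/p_2.
Thus x_1* = (5·p_2/p_1)² — independent of M — with the rest of income spent on x_2.
Plugging in: x_1* = (5·6/4)² = 56.25, x_2* = 24.3333.
Expenditure on x_1: 4·56.25 = 225; share = 0.6065.

share on x_1 = 0.6065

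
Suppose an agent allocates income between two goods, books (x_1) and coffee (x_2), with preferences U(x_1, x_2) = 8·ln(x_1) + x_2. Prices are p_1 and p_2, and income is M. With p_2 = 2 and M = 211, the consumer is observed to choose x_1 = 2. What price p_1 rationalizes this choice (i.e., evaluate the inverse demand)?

p_1 = 8

MU_x_1 = 8/x_1, MU_x_2 = 1. Tangency: 8/x_1 = p_1/p_2.
So x_1*(p_1,p_2) = 8·p_2/p_1, independent of income; and x_2* = (M − 8·p_2)/p_2.
Set x_1* = 2 in the demand function and solve for p_1: p_1 = 8.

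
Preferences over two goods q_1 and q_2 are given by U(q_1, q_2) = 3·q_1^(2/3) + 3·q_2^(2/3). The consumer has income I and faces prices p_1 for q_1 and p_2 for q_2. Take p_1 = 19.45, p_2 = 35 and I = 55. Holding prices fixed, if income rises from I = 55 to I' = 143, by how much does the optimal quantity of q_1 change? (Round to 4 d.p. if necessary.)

Δq_1* = 3.4569

Numerically q_2/q_1 = 0.171615, so q_1* = 55/(19.45 + 35·0.171615) = 2.1605.
At I' = 143: q_1* = 5.6174. Change: 5.6174 − 2.1605 = 3.4569.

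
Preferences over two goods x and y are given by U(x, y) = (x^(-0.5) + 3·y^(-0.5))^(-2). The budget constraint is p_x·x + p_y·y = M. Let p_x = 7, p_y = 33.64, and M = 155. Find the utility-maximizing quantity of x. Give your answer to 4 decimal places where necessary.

x* = 4.9095

MU_x ∝ x^(-1.5), MU_y ∝ 3·y^(-1.5), so MRS = (1/3)·(y/x)^(1.5) = p_x/p_y.
Solve for the ratio: y/x = [3·p_x/p_y]^(2/3).
With the ratio pinned down, the budget gives x* = M/(p_x + p_y·(y/x)) and y* = (y/x)·x*.
Numerically y/x = 0.730425, so x* = 155/(7 + 33.64·0.730425) = 4.9095.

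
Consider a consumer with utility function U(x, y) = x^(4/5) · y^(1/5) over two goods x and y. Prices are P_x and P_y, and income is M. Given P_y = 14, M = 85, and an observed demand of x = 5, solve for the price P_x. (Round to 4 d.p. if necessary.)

P_x = 13.6

The MRS is 4·y/x. Set MRS = P_x/P_y.
Rearranging, P_y·y = (1/4)·P_x·x. Substituting into the budget gives P_x·x·(1 + (1/4)) = M.
Demand: x*(P_x,P_y,M) = 0.8·M/P_x and y* = 0.2·M/P_y.
Set x* = 5 in the demand function and solve for P_x: P_x = 13.6.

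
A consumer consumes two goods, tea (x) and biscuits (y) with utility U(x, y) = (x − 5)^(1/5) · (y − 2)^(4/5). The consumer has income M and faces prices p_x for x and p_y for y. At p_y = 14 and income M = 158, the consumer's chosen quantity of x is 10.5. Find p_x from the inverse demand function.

This is Cobb-Douglas in (x−5, y−2): tangency gives 0.2·p_y·(y−2) = 0.8·p_x·(x−5).
After buying the subsistence bundle (5, 2), a share 0.2 of the remaining income goes to x: x* = 5 + 0.2·(M − 5p_x − 2p_y)/p_x.
Set x* = 10.5 in the demand function and solve for p_x: p_x = 4.

p_x = 4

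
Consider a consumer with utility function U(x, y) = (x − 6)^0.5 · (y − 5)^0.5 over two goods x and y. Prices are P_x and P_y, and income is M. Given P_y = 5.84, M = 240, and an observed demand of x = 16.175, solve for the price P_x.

MRS = (y−5)/(x−6). Tangency with P_x/P_y gives y−5 = (P_x/P_y)·(x−6).
After buying the subsistence bundle (6, 5), a share 0.5 of the remaining income goes to x: x* = 6 + 0.5·(M − 6P_x − 5P_y)/P_x.
Set x* = 16.175 in the demand function and solve for P_x: P_x = 8.

P_x = 8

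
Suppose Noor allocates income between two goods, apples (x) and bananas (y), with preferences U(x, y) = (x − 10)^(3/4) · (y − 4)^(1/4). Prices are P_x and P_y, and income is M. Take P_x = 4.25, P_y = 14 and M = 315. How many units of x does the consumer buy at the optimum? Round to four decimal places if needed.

x* = 48.2059

MRS = 3·(y−4)/(x−10). Tangency with P_x/P_y gives y−4 = (1/3)·(P_x/P_y)·(x−10).
After buying the subsistence bundle (10, 4), a share 0.75 of the remaining income goes to x: x* = 10 + 0.75·(M − 10P_x − 4P_y)/P_x.
Discretionary income = 315 − 10·4.25 − 4·14 = 216.5; x* = 10 + 0.75·216.5/4.25 = 48.2059.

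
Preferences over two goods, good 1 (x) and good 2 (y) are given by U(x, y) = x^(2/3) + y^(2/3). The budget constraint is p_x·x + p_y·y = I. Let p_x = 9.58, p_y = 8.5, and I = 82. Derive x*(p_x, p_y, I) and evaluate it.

x* = 3.7703

With the ratio pinned down, the budget gives x* = I/(p_x + p_y·(y/x)) and y* = (y/x)·x*.
Numerically y/x = 1.43166, so x* = 82/(9.58 + 8.5·1.43166) = 3.7703.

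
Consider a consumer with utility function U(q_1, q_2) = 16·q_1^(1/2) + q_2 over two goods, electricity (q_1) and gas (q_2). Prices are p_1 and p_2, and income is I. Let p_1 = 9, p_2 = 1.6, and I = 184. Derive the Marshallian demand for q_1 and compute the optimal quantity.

MU_q_1 = 8/√q_1, MU_q_2 = 1. Tangency: 8/√q_1 = p_1/p_2.
Solve: √q_1 = 8·p_2/p_1, so q_1*(p_1,p_2) = (8·p_2/p_1)², and q_2* = (I − p_1·q_1*)/p_2.
Plugging in: q_1* = (8·1.6/9)² = 2.0227.

q_1* = 2.0227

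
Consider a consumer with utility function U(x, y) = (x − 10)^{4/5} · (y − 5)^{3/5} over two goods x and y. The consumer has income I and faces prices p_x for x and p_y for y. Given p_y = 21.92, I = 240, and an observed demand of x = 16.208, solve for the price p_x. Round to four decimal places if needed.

MRS = (4/3)·(y−5)/(x−10). Tangency with p_x/p_y gives y−5 = (3/4)·(p_x/p_y)·(x−10).
Substituting into the budget: x* = 10 + 4/7·(I − 10·p_x − 5·p_y)/p_x, and y* = 5 + 3/7·(…)/p_y.
Set x* = 16.208 in the demand function and solve for p_x: p_x = 6.25.

p_x = 6.25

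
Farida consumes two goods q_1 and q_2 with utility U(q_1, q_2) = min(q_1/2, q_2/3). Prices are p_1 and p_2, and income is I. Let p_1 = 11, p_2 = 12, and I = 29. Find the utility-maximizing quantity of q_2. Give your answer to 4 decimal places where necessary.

q_2* = 1.5

With perfect complements, no substitution: consume in ratio q_1:q_2 = 2:3.
Budget: p_1·q_1 + p_2·(3/2)·q_1 = I, so (2·p_1 + 3·p_2)·q_1 = 2·I.
Demand: q_1*(p_1,p_2,I) = 2·I/(2·p_1 + 3·p_2), q_2* = 3·I/(2·p_1 + 3·p_2).
Here 2·11 + 3·12 = 58, giving q_2* = 1.5.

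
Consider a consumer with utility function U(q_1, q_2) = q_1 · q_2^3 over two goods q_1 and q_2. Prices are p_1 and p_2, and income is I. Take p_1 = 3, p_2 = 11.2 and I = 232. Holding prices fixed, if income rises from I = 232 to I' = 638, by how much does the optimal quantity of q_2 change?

Δq_2* = 27.1875

Tangency: MRS = (1/3)·q_2/q_1 = p_1/p_2.
So p_2·q_2 = 3·p_1·q_1; combined with the budget, a share 0.25 of income goes to q_1.
Demand: q_1*(p_1,p_2,I) = 0.25·I/p_1 and q_2* = 0.75·I/p_2.
At p_1=3, p_2=11.2, I=232: q_2* = 0.75·232/11.2 = 15.5357.
At I' = 638: q_2* = 42.7232. Change: 42.7232 − 15.5357 = 27.1875.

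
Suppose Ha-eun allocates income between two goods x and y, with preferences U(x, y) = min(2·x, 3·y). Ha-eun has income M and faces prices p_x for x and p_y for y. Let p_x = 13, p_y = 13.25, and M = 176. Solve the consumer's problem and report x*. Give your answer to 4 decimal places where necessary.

Demand: x*(p_x,p_y,M) = 3·M/(3·p_x + 2·p_y), y* = 2·M/(3·p_x + 2·p_y).
Here 3·13 + 2·13.25 = 65.5, giving x* = 8.0611.

x* = 8.0611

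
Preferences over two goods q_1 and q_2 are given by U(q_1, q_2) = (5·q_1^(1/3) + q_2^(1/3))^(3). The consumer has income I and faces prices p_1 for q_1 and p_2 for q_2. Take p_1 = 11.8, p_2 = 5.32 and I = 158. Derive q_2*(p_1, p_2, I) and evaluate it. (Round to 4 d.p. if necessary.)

With the ratio pinned down, the budget gives q_1* = I/(p_1 + p_2·(q_2/q_1)) and q_2* = (q_2/q_1)·q_1*.
Numerically q_2/q_1 = 0.295461, so q_1* = 158/(11.8 + 5.32·0.295461) = 11.8159 and q_2* = 0.295461·11.8159 = 3.4911.

q_2* = 3.4911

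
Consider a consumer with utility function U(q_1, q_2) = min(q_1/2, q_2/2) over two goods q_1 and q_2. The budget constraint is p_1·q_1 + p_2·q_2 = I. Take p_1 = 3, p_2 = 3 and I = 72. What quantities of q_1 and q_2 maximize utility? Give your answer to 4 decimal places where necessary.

q_1* = 12, q_2* = 12

Demand: q_1*(p_1,p_2,I) = 2·I/(2·p_1 + 2·p_2), q_2* = 2·I/(2·p_1 + 2·p_2).
Here 2·3 + 2·3 = 12, giving q_1* = 12 and q_2* = 12.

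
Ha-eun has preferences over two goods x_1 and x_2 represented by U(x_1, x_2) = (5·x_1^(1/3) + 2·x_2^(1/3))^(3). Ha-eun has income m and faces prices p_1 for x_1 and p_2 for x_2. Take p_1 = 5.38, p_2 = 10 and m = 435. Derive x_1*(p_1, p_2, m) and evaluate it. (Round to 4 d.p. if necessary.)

x_1* = 68.1999

With the ratio pinned down, the budget gives x_1* = m/(p_1 + p_2·(x_2/x_1)) and x_2* = (x_2/x_1)·x_1*.
Numerically x_2/x_1 = 0.099831, so x_1* = 435/(5.38 + 10·0.099831) = 68.1999.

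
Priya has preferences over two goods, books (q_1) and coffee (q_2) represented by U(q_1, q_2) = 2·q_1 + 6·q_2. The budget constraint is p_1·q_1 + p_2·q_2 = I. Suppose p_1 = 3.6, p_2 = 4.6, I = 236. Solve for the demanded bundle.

Linear utility — the consumer picks whichever good has higher MU/price: 2/3.6 = 0.5556 vs 6/4.6 = 1.3043.
q_2 gives more utility per dollar, so spend all income on q_2: q_2* = I/p_2, q_1* = 0.
Numerically: q_1* = 0, q_2* = 51.3043.

q_1* = 0, q_2* = 51.3043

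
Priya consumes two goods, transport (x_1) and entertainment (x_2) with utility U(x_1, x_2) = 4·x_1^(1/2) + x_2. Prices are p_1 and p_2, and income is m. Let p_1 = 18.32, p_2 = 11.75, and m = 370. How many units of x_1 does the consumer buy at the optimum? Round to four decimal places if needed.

MU_x_1 = 2/√x_1, MU_x_2 = 1. Tangency: 2/√x_1 = p_1/p_2.
Solve: √x_1 = 2·p_2/p_1, so x_1*(p_1,p_2) = (2·p_2/p_1)², and x_2* = (m − p_1·x_1*)/p_2.
Plugging in: x_1* = (2·11.75/18.32)² = 1.6455.

x_1* = 1.6455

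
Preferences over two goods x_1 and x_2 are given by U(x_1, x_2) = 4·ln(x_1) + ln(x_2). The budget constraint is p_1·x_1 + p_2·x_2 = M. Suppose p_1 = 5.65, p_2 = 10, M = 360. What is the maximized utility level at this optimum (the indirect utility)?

V = 17.6993

The MRS is 4·x_2/x_1. Set MRS = p_1/p_2.
Rearranging, p_2·x_2 = (1/4)·p_1·x_1. Substituting into the budget gives p_1·x_1·(1 + (1/4)) = M.
Demand: x_1*(p_1,p_2,M) = 0.8·M/p_1 and x_2* = 0.2·M/p_2.
At p_1=5.65, p_2=10, M=360: x_1* = 0.8·360/5.65 = 50.9735, x_2* = 7.2.
Utility at the optimum: U(50.9735, 7.2) = 17.6993.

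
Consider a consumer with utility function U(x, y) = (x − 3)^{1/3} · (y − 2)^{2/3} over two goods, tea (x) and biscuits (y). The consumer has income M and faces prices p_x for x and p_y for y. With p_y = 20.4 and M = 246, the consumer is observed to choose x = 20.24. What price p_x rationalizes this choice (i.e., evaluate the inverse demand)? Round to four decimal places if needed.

This is Cobb-Douglas in (x−3, y−2): tangency gives 1/3·p_y·(y−2) = 2/3·p_x·(x−3).
After buying the subsistence bundle (3, 2), a share 1/3 of the remaining income goes to x: x* = 3 + 1/3·(M − 3p_x − 2p_y)/p_x.
Set x* = 20.24 in the demand function and solve for p_x: p_x = 3.75.

p_x = 3.75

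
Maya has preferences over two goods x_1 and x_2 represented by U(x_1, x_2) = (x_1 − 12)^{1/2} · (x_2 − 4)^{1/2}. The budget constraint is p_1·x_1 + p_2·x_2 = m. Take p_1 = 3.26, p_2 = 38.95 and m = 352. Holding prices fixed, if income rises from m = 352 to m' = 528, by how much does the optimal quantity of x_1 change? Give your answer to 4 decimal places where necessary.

This is Cobb-Douglas in (x_1−12, x_2−4): tangency gives 0.5·p_2·(x_2−4) = 0.5·p_1·(x_1−12).
Substituting into the budget: x_1* = 12 + 0.5·(m − 12·p_1 − 4·p_2)/p_1, and x_2* = 4 + 0.5·(…)/p_2.
Discretionary income = 352 − 12·3.26 − 4·38.95 = 157.08; x_1* = 12 + 0.5·157.08/3.26 = 36.092.
At m' = 528: x_1* = 63.0859. Change: 63.0859 − 36.092 = 26.9939.

Δx_1* = 26.9939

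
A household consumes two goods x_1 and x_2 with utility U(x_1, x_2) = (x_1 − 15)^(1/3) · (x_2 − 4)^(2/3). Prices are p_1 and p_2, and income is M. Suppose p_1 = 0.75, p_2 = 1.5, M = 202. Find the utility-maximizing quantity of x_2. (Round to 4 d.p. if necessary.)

This is Cobb-Douglas in (x_1−15, x_2−4): tangency gives 1/3·p_2·(x_2−4) = 2/3·p_1·(x_1−15).
Substituting into the budget: x_1* = 15 + 1/3·(M − 15·p_1 − 4·p_2)/p_1, and x_2* = 4 + 2/3·(…)/p_2.
Discretionary income = 202 − 15·0.75 − 4·1.5 = 184.75; x_2* = 4 + 2/3·184.75/1.5 = 86.1111.

x_2* = 86.1111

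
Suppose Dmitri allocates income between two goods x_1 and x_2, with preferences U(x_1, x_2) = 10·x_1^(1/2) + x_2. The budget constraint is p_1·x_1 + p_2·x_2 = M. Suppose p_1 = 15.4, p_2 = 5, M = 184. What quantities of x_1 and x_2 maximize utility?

MU_x_1 = 5/√x_1, MU_x_2 = 1. Tangency: 5/√x_1 = p_1/p_2.
Solve: √x_1 = 5·p_2/p_1, so x_1*(p_1,p_2) = (5·p_2/p_1)², and x_2* = (M − p_1·x_1*)/p_2.
Plugging in: x_1* = (5·5/15.4)² = 2.6354, x_2* = 28.6831.

x_1* = 2.6354, x_2* = 28.6831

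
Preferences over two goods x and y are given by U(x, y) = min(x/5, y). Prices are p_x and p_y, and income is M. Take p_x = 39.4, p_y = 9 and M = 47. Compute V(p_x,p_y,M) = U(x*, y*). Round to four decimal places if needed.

V = 0.2282

Leontief preferences: the optimum is at the kink where x/5 = y/1, i.e. y = (1/5)·x.
Budget: p_x·x + p_y·(1/5)·x = M, so (5·p_x + p_y)·x = 5·M.
Demand: x*(p_x,p_y,M) = 5·M/(5·p_x + p_y), y* = M/(5·p_x + p_y).
Here 5·39.4 + 9 = 206, giving x* = 1.1408 and y* = 0.2282.
Utility at the optimum: U(1.1408, 0.2282) = 0.2282.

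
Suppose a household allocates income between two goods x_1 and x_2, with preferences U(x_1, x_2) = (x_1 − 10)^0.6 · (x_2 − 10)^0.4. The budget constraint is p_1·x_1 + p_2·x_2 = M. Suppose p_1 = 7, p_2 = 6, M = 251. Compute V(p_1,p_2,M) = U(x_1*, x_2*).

V = 9.3795

MRS = (3/2)·(x_2−10)/(x_1−10). Tangency with p_1/p_2 gives x_2−10 = (2/3)·(p_1/p_2)·(x_1−10).
Substituting into the budget: x_1* = 10 + 0.6·(M − 10·p_1 − 10·p_2)/p_1, and x_2* = 10 + 0.4·(…)/p_2.
Discretionary income = 251 − 10·7 − 10·6 = 121; x_1* = 10 + 0.6·121/7 = 20.3714; x_2* = 10 + 0.4·121/6 = 18.0667.
Utility at the optimum: U(20.3714, 18.0667) = 9.3795.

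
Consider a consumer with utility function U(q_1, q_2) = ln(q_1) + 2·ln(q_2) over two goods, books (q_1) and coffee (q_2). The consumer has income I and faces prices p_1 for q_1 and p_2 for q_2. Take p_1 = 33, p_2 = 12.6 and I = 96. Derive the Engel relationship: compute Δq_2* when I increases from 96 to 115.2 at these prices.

Tangency: MRS = (1/2)·q_2/q_1 = p_1/p_2.
Rearranging, p_2·q_2 = 2·p_1·q_1. Substituting into the budget gives p_1·q_1·(1 + 2) = I.
Demand: q_1*(p_1,p_2,I) = 1/3·I/p_1 and q_2* = 2/3·I/p_2.
At p_1=33, p_2=12.6, I=96: q_2* = 2/3·96/12.6 = 5.0794.
At I' = 115.2: q_2* = 6.0952. Change: 6.0952 − 5.0794 = 1.0159.

Δq_2* = 1.0159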